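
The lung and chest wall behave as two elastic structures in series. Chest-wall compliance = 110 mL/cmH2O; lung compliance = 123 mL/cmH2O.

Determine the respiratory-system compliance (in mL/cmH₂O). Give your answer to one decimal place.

58.1

Lung and chest wall are elastances in series: 1/Crs = 1/CL + 1/Ccw.
1/Crs = 1/123 + 1/110 = 0.01722.
Crs = 58.072 mL/cmH2O.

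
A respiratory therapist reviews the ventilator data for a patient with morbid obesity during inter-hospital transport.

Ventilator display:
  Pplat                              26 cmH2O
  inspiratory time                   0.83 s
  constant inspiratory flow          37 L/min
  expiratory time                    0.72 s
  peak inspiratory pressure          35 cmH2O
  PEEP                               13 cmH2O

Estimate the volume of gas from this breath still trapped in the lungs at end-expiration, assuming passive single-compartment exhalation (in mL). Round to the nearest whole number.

146

Flow: 37 L/min ÷ 60 = 0.6167 L/s.
Vt = flow × Ti = 0.6167 L/s × 0.83 s × 1000 mL/L = 511.86 mL.
R = (PIP − Pplat)/V̇ = (35 − 26) / 0.6167 = 9.0/0.6167 = 14.594 cmH2O·s/L.
C = Vt/(Pplat − PEEP) = 511.86 / (26 − 13) = 511.86/13.0 = 39.374 mL/cmH2O.
τ = R × C = 14.594 × 0.03937 L/cmH2O = 0.5746 s.
Fraction remaining = e^(−Te/τ) = e^(−0.72/0.5746) = 0.2856.
Trapped volume = 511.86 × 0.2856 = 146.19 mL.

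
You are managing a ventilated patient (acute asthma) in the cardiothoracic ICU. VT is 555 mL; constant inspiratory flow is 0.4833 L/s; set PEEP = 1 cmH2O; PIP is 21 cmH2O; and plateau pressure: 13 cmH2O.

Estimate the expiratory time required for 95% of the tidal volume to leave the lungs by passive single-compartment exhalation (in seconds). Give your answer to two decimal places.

2.29

R = (PIP − Pplat)/V̇ = (21 − 13) / 0.4833 = 8.0/0.4833 = 16.553 cmH2O·s/L.
C = Vt/(Pplat − PEEP) = 555.0 / (13 − 1) = 555.0/12.0 = 46.25 mL/cmH2O.
τ = R × C = 16.553 × 0.04625 L/cmH2O = 0.7656 s.
t = −τ·ln(1 − 0.95) = −0.7656·ln(0.05) = 2.294 s.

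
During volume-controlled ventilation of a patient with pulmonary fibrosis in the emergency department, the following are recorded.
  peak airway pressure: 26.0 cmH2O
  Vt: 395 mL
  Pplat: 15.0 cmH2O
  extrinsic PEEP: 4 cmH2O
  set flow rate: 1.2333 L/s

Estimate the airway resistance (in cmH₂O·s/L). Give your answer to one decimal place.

8.9

Raw = (PIP − Pplat) / flow = (26.0 − 15.0) / 1.2333 = 11.0 / 1.2333 = 8.919 cmH2O·s/L.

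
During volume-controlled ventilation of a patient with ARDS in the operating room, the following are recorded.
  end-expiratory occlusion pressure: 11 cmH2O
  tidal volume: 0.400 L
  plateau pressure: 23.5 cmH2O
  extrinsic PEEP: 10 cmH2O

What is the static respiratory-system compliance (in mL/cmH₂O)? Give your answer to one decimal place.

End-expiratory occlusion gives total PEEP = 11 cmH2O (intrinsic PEEP = 11 − 10 = 1). Use total PEEP for the elastic gradient.
Cstat = Vt / (Pplat − PEEPtotal) = 400 / (23.5 − 11) = 400 / 12.5 = 32.0 mL/cmH2O.

32.0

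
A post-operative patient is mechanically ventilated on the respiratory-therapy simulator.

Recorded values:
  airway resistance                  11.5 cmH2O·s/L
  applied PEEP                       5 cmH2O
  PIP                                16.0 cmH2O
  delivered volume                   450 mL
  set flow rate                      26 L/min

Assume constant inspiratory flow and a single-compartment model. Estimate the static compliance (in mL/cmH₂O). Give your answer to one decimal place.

74.8

Flow: 26 L/min ÷ 60 = 0.4333 L/s.
Equation of motion (constant flow): PIP = Vt/C + R·V̇ + PEEP.
Vt/C = PIP − R·V̇ − PEEP = 16.0 − 11.5×0.4333 − 5 = 16.0 − 4.983 − 5 = 6.017 cmH2O.
C = Vt / 6.017 = 450 / 6.017 = 74.788 mL/cmH2O.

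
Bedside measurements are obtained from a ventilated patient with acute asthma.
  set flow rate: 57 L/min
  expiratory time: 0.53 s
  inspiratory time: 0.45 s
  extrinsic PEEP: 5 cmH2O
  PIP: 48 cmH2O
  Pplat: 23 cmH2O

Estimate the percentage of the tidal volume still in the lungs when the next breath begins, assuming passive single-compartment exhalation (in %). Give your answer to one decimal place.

42.8

Flow: 57 L/min ÷ 60 = 0.95 L/s.
Vt = flow × Ti = 0.95 L/s × 0.45 s × 1000 mL/L = 427.5 mL.
R = (PIP − Pplat)/V̇ = (48 − 23) / 0.95 = 25.0/0.95 = 26.316 cmH2O·s/L.
C = Vt/(Pplat − PEEP) = 427.5 / (23 − 5) = 427.5/18.0 = 23.75 mL/cmH2O.
τ = R × C = 26.316 × 0.02375 L/cmH2O = 0.625 s.
Fraction remaining at end-expiration = e^(−Te/τ) = e^(−0.53/0.625) = 0.4283 → 42.83%.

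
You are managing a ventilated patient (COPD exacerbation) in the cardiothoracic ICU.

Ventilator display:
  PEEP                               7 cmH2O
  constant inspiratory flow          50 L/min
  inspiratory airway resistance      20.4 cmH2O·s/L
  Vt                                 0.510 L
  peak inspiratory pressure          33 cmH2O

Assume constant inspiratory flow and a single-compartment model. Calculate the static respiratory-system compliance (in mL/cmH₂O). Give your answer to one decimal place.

56.7

Flow: 50 L/min ÷ 60 = 0.8333 L/s.
Equation of motion (constant flow): PIP = Vt/C + R·V̇ + PEEP.
Vt/C = PIP − R·V̇ − PEEP = 33 − 20.4×0.8333 − 7 = 33 − 16.999 − 7 = 9.001 cmH2O.
C = Vt / 9.001 = 510 / 9.001 = 56.66 mL/cmH2O.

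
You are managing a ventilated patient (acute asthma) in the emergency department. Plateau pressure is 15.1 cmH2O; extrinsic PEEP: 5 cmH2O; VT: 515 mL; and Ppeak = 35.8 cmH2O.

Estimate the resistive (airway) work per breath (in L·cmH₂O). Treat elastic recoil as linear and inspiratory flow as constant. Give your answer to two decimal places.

10.66

With constant inspiratory flow the resistive pressure is constant at PIP − Pplat = 35.8 − 15.1 = 20.7 cmH2O, so resistive work = 20.7 × 0.515 = 10.661 L·cmH2O.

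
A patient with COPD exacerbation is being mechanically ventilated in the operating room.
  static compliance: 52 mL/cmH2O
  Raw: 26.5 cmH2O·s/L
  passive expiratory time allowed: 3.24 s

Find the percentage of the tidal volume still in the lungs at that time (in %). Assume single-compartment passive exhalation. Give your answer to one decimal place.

9.5

τ = R × C = 26.5 × 52 mL/cmH2O = 26.5 × 0.052 L/cmH2O = 1.378 s.
Passive exhalation: V(t)/V₀ = e^(−t/τ) = e^(−3.24/1.378) = 0.09525.
Fraction remaining = 0.09525 → 9.525%.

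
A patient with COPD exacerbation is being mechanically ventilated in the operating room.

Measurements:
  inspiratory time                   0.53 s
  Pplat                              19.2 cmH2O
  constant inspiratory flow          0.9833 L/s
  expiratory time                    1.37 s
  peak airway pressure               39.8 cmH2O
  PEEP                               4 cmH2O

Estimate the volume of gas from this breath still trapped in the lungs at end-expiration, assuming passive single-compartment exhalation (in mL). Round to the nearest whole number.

Vt = flow × Ti = 0.9833 L/s × 0.53 s × 1000 mL/L = 521.15 mL.
R = (PIP − Pplat)/V̇ = (39.8 − 19.2) / 0.9833 = 20.6/0.9833 = 20.95 cmH2O·s/L.
C = Vt/(Pplat − PEEP) = 521.15 / (19.2 − 4) = 521.15/15.2 = 34.286 mL/cmH2O.
τ = R × C = 20.95 × 0.03429 L/cmH2O = 0.7184 s.
Fraction remaining = e^(−Te/τ) = e^(−1.37/0.7184) = 0.1485.
Trapped volume = 521.15 × 0.1485 = 77.391 mL.

77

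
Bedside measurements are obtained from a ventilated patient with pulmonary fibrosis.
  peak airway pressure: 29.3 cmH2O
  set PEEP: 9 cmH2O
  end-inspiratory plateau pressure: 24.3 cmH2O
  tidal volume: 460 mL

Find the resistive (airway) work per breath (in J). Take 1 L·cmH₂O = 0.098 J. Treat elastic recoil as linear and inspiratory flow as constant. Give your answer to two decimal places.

0.23

With constant inspiratory flow the resistive pressure is constant at PIP − Pplat = 29.3 − 24.3 = 5.0 cmH2O, so resistive work = 5.0 × 0.460 = 2.3 L·cmH2O.
× 0.098 J/(L·cmH2O) → 0.2254 J.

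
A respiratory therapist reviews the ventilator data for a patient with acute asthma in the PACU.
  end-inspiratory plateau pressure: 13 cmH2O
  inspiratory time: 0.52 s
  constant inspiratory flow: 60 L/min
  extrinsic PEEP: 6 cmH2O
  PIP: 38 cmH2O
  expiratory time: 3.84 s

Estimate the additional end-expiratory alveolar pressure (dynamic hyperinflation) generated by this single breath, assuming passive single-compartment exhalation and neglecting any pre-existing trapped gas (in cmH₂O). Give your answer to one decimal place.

0.9

Flow: 60 L/min ÷ 60 = 1 L/s.
Vt = flow × Ti = 1 L/s × 0.52 s × 1000 mL/L = 520.0 mL.
R = (PIP − Pplat)/V̇ = (38 − 13) / 1 = 25.0/1 = 25.0 cmH2O·s/L.
C = Vt/(Pplat − PEEP) = 520.0 / (13 − 6) = 520.0/7.0 = 74.286 mL/cmH2O.
τ = R × C = 25.0 × 0.07429 L/cmH2O = 1.857 s.
Fraction remaining = e^(−Te/τ) = e^(−3.84/1.857) = 0.1265; trapped volume = 520.0 × 0.1265 = 65.78 mL.
Additional alveolar pressure from trapping ≈ V_trapped / C = 65.78 / 74.286 = 0.8855 cmH2O.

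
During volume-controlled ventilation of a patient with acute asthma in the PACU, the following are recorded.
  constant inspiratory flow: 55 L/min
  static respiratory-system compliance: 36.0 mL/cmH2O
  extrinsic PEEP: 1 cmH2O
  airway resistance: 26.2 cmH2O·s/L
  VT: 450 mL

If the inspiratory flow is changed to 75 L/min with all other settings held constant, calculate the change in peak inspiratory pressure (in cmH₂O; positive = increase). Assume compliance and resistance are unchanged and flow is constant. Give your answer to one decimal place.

8.7

Flow: 55 L/min ÷ 60 = 0.9167 L/s.
New flow: 75 L/min ÷ 60 = 1.25 L/s.
PIP = Vt/C + R·V̇ + PEEP (constant-flow equation of motion).
Only the resistive term changes: ΔPIP = R × ΔV̇ = 26.2 × (1.25 − 0.9167) = 26.2 × 0.3333 = 8.732 cmH2O.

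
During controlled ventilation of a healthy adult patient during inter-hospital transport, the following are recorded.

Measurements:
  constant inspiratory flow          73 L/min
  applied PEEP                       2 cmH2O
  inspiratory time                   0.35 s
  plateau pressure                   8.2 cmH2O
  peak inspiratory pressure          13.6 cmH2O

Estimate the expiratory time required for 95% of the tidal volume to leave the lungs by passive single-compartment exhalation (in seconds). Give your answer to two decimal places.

0.91

Flow: 73 L/min ÷ 60 = 1.2167 L/s.
Vt = flow × Ti = 1.2167 L/s × 0.35 s × 1000 mL/L = 425.85 mL.
R = (PIP − Pplat)/V̇ = (13.6 − 8.2) / 1.2167 = 5.4/1.2167 = 4.438 cmH2O·s/L.
C = Vt/(Pplat − PEEP) = 425.85 / (8.2 − 2) = 425.85/6.2 = 68.685 mL/cmH2O.
τ = R × C = 4.438 × 0.06869 L/cmH2O = 0.3048 s.
t = −τ·ln(1 − 0.95) = −0.3048·ln(0.05) = 0.9131 s.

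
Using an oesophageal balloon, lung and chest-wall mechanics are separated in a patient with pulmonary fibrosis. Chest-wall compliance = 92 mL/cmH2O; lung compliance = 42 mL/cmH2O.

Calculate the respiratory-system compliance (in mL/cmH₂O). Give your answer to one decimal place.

Lung and chest wall are elastances in series: 1/Crs = 1/CL + 1/Ccw.
1/Crs = 1/42 + 1/92 = 0.03468.
Crs = 28.835 mL/cmH2O.

28.8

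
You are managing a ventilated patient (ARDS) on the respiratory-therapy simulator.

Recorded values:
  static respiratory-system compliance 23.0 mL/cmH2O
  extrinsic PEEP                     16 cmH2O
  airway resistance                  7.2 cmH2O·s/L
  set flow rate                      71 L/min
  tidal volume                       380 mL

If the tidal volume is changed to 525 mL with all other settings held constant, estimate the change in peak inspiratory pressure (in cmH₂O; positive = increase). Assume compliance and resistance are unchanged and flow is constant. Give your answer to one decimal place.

PIP = Vt/C + R·V̇ + PEEP (constant-flow equation of motion).
Only the elastic term changes: ΔPIP = ΔVt / C = (525 − 380) / 23.0 = 6.304 cmH2O.

6.3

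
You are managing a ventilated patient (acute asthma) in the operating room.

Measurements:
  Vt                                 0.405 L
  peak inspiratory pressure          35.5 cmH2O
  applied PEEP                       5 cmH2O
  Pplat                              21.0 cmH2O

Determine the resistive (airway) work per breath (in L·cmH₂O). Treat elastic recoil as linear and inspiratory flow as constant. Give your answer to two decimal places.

5.87

With constant inspiratory flow the resistive pressure is constant at PIP − Pplat = 35.5 − 21.0 = 14.5 cmH2O, so resistive work = 14.5 × 0.405 = 5.873 L·cmH2O.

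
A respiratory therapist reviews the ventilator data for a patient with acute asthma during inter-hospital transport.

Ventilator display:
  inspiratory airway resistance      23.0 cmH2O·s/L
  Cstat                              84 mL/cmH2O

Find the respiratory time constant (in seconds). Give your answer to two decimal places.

τ = R × C = 23.0 × 84 mL/cmH2O = 23.0 × 0.084 L/cmH2O = 1.932 s.

1.93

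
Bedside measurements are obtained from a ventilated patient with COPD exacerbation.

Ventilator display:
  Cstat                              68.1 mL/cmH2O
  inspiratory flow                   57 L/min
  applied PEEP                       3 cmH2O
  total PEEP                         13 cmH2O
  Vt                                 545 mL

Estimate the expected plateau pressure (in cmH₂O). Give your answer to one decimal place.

21.0

End-expiratory occlusion gives total PEEP = 13 cmH2O (intrinsic PEEP = 13 − 3 = 10). Use total PEEP for the elastic gradient.
Pplat = PEEPtotal + Vt / Cstat = 13 + 545 / 68.1 = 13 + 8.003 = 21.003 cmH2O.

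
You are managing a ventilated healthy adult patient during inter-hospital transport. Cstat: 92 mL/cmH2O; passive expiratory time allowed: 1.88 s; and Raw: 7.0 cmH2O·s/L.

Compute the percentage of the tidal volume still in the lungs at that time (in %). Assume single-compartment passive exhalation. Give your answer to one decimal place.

5.4

τ = R × C = 7.0 × 92 mL/cmH2O = 7.0 × 0.092 L/cmH2O = 0.644 s.
Passive exhalation: V(t)/V₀ = e^(−t/τ) = e^(−1.88/0.644) = 0.05397.
Fraction remaining = 0.05397 → 5.397%.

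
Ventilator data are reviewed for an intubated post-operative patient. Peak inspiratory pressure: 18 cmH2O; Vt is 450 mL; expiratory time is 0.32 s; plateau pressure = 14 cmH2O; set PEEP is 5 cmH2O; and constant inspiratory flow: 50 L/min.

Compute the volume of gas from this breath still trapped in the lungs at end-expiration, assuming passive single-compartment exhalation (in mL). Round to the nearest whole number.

Flow: 50 L/min ÷ 60 = 0.8333 L/s.
R = (PIP − Pplat)/V̇ = (18 − 14) / 0.8333 = 4.0/0.8333 = 4.8 cmH2O·s/L.
C = Vt/(Pplat − PEEP) = 450.0 / (14 − 5) = 450.0/9.0 = 50.0 mL/cmH2O.
τ = R × C = 4.8 × 0.05 L/cmH2O = 0.24 s.
Fraction remaining = e^(−Te/τ) = e^(−0.32/0.24) = 0.2636.
Trapped volume = 450.0 × 0.2636 = 118.62 mL.

119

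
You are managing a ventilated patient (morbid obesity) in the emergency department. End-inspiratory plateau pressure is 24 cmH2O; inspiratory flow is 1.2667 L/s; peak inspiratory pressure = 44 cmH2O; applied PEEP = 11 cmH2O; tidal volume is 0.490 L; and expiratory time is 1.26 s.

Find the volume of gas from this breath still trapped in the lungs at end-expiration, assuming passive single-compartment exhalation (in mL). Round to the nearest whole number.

R = (PIP − Pplat)/V̇ = (44 − 24) / 1.2667 = 20.0/1.2667 = 15.789 cmH2O·s/L.
C = Vt/(Pplat − PEEP) = 490.0 / (24 − 11) = 490.0/13.0 = 37.692 mL/cmH2O.
τ = R × C = 15.789 × 0.03769 L/cmH2O = 0.5951 s.
Fraction remaining = e^(−Te/τ) = e^(−1.26/0.5951) = 0.1204.
Trapped volume = 490.0 × 0.1204 = 58.996 mL.

59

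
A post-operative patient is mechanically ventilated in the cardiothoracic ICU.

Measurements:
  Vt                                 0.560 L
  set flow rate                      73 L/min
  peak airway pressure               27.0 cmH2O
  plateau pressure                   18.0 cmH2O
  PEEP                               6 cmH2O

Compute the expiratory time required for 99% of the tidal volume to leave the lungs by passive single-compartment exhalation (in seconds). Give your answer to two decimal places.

1.59

Flow: 73 L/min ÷ 60 = 1.2167 L/s.
R = (PIP − Pplat)/V̇ = (27.0 − 18.0) / 1.2167 = 9.0/1.2167 = 7.397 cmH2O·s/L.
C = Vt/(Pplat − PEEP) = 560.0 / (18.0 − 6) = 560.0/12.0 = 46.667 mL/cmH2O.
τ = R × C = 7.397 × 0.04667 L/cmH2O = 0.3452 s.
t = −τ·ln(1 − 0.99) = −0.3452·ln(0.01) = 1.59 s.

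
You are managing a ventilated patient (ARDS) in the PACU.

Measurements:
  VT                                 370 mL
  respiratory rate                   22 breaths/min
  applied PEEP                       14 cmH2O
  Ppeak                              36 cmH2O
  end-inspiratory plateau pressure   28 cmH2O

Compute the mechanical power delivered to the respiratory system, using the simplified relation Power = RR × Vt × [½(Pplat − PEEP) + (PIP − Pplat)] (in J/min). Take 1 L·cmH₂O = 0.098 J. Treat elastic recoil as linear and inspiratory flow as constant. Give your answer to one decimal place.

12.0

Per-breath work = Vt × [½(Pplat−PEEP) + (PIP−Pplat)] = 0.370 × [0.5×14.0 + 8.0] = 0.370 × 15.0 = 5.55 L·cmH2O.
Power = 22 × 5.55 = 122.1 L·cmH2O/min.
× 0.098 J/(L·cmH2O) → 11.966 J/min.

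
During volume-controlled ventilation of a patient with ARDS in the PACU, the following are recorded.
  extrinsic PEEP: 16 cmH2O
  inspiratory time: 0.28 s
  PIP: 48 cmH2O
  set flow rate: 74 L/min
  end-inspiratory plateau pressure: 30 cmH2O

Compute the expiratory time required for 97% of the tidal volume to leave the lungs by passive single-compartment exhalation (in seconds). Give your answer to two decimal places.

Flow: 74 L/min ÷ 60 = 1.2333 L/s.
Vt = flow × Ti = 1.2333 L/s × 0.28 s × 1000 mL/L = 345.32 mL.
R = (PIP − Pplat)/V̇ = (48 − 30) / 1.2333 = 18.0/1.2333 = 14.595 cmH2O·s/L.
C = Vt/(Pplat − PEEP) = 345.32 / (30 − 16) = 345.32/14.0 = 24.666 mL/cmH2O.
τ = R × C = 14.595 × 0.02467 L/cmH2O = 0.3601 s.
t = −τ·ln(1 − 0.97) = −0.3601·ln(0.03) = 1.263 s.

1.26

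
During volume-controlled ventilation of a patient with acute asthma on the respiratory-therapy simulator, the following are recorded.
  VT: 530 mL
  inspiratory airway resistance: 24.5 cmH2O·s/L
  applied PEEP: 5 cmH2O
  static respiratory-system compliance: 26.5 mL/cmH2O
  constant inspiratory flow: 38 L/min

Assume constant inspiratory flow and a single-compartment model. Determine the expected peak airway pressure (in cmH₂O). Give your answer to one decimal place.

40.5

Flow: 38 L/min ÷ 60 = 0.6333 L/s.
Equation of motion (constant flow): PIP = Vt/C + R·V̇ + PEEP.
PIP = 530/26.5 + 24.5×0.6333 + 5 = 20.0 + 15.516 + 5 = 40.516 cmH2O.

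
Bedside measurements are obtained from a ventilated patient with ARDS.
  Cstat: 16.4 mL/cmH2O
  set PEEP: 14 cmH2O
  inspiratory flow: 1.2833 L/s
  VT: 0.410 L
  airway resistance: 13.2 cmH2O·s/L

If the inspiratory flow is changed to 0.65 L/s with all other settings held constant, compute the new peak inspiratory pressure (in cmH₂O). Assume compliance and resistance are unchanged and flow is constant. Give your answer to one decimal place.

PIP = Vt/C + R·V̇ + PEEP (constant-flow equation of motion).
Only the resistive term changes: ΔPIP = R × ΔV̇ = 13.2 × (0.65 − 1.2833) = 13.2 × -0.6333 = -8.36 cmH2O.
Original PIP = 410/16.4 + 13.2×1.2833 + 14 = 55.94 cmH2O; new PIP = 55.94 + (-8.36) = 47.58 cmH2O.

47.6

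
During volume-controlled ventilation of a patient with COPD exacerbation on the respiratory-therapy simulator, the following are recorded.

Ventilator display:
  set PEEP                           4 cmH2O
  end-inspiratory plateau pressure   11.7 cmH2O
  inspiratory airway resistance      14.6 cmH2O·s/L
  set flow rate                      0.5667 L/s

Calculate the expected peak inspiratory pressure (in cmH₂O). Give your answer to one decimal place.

20.0

PIP = Pplat + Raw × flow = 11.7 + 14.6 × 0.5667 = 11.7 + 8.274 = 19.974 cmH2O.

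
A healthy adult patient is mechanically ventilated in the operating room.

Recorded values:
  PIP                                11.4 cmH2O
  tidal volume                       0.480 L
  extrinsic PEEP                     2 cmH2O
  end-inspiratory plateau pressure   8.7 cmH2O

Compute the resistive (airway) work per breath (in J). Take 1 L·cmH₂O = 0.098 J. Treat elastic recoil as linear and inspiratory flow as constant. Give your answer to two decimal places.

With constant inspiratory flow the resistive pressure is constant at PIP − Pplat = 11.4 − 8.7 = 2.7 cmH2O, so resistive work = 2.7 × 0.480 = 1.296 L·cmH2O.
× 0.098 J/(L·cmH2O) → 0.127 J.

0.13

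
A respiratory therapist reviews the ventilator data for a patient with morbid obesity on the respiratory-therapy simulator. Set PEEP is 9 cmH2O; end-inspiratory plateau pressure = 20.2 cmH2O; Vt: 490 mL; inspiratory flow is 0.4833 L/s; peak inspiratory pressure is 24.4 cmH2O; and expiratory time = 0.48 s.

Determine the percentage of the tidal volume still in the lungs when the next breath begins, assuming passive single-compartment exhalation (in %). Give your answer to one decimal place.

28.3

R = (PIP − Pplat)/V̇ = (24.4 − 20.2) / 0.4833 = 4.2/0.4833 = 8.69 cmH2O·s/L.
C = Vt/(Pplat − PEEP) = 490.0 / (20.2 − 9) = 490.0/11.2 = 43.75 mL/cmH2O.
τ = R × C = 8.69 × 0.04375 L/cmH2O = 0.3802 s.
Fraction remaining at end-expiration = e^(−Te/τ) = e^(−0.48/0.3802) = 0.2829 → 28.29%.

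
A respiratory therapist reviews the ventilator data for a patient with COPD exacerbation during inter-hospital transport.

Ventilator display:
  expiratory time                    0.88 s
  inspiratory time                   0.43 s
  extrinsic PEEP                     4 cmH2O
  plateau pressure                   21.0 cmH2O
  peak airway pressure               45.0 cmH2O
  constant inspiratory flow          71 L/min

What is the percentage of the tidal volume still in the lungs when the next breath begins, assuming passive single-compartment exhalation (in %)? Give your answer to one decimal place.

23.5

Flow: 71 L/min ÷ 60 = 1.1833 L/s.
Vt = flow × Ti = 1.1833 L/s × 0.43 s × 1000 mL/L = 508.82 mL.
R = (PIP − Pplat)/V̇ = (45.0 − 21.0) / 1.1833 = 24.0/1.1833 = 20.282 cmH2O·s/L.
C = Vt/(Pplat − PEEP) = 508.82 / (21.0 − 4) = 508.82/17.0 = 29.931 mL/cmH2O.
τ = R × C = 20.282 × 0.02993 L/cmH2O = 0.607 s.
Fraction remaining at end-expiration = e^(−Te/τ) = e^(−0.88/0.607) = 0.2346 → 23.46%.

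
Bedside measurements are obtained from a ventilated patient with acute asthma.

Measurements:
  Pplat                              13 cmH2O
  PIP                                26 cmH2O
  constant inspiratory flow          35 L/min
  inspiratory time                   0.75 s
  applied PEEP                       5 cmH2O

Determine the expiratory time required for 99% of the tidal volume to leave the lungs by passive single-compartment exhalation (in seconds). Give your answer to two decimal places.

5.61

Flow: 35 L/min ÷ 60 = 0.5833 L/s.
Vt = flow × Ti = 0.5833 L/s × 0.75 s × 1000 mL/L = 437.48 mL.
R = (PIP − Pplat)/V̇ = (26 − 13) / 0.5833 = 13.0/0.5833 = 22.287 cmH2O·s/L.
C = Vt/(Pplat − PEEP) = 437.48 / (13 − 5) = 437.48/8.0 = 54.685 mL/cmH2O.
τ = R × C = 22.287 × 0.05469 L/cmH2O = 1.219 s.
t = −τ·ln(1 − 0.99) = −1.219·ln(0.01) = 5.614 s.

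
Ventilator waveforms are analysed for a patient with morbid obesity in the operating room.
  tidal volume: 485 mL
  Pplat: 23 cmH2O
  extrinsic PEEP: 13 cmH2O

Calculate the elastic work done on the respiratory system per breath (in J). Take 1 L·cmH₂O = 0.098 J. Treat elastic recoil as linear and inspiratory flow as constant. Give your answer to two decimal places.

0.24

Elastic work ≈ ½ × (Pplat − PEEP) × Vt = 0.5 × (23 − 13) × 0.485 L = 0.5 × 10.0 × 0.485 = 2.425 L·cmH2O.
× 0.098 J/(L·cmH2O) → 0.2377 J.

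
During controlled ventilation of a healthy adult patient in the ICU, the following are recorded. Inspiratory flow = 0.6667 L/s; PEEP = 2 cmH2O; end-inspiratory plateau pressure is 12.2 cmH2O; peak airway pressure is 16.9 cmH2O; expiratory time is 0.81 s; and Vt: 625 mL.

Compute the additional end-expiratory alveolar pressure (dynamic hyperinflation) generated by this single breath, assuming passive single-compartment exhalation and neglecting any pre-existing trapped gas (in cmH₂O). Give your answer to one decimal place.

1.6

R = (PIP − Pplat)/V̇ = (16.9 − 12.2) / 0.6667 = 4.7/0.6667 = 7.05 cmH2O·s/L.
C = Vt/(Pplat − PEEP) = 625.0 / (12.2 − 2) = 625.0/10.2 = 61.275 mL/cmH2O.
τ = R × C = 7.05 × 0.06128 L/cmH2O = 0.432 s.
Fraction remaining = e^(−Te/τ) = e^(−0.81/0.432) = 0.1534; trapped volume = 625.0 × 0.1534 = 95.875 mL.
Additional alveolar pressure from trapping ≈ V_trapped / C = 95.875 / 61.275 = 1.565 cmH2O.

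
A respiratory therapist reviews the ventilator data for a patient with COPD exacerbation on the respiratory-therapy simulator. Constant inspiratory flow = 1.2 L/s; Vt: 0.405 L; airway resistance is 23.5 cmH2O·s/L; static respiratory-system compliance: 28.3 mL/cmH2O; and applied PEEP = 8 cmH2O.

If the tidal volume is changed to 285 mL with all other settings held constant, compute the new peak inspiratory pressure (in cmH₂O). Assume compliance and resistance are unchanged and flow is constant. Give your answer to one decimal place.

46.3

PIP = Vt/C + R·V̇ + PEEP (constant-flow equation of motion).
Only the elastic term changes: ΔPIP = ΔVt / C = (285 − 405) / 28.3 = -4.24 cmH2O.
Original PIP = 405/28.3 + 23.5×1.2 + 8 = 50.511 cmH2O; new PIP = 50.511 + (-4.24) = 46.271 cmH2O.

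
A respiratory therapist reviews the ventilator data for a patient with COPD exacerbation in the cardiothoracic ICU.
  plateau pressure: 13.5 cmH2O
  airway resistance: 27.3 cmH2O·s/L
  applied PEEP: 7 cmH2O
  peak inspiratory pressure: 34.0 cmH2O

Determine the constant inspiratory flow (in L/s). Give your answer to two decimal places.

0.75

flow = (PIP − Pplat) / Raw = 20.5 / 27.3 = 0.7509 L/s.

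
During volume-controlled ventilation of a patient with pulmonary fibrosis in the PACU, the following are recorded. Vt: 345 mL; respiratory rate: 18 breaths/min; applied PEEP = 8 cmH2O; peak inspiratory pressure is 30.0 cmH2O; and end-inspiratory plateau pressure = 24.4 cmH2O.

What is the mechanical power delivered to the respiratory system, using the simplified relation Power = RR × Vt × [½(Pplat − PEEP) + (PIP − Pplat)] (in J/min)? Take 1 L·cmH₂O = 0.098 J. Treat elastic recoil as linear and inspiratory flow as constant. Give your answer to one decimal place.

8.4

Per-breath work = Vt × [½(Pplat−PEEP) + (PIP−Pplat)] = 0.345 × [0.5×16.4 + 5.6] = 0.345 × 13.8 = 4.761 L·cmH2O.
Power = 18 × 4.761 = 85.698 L·cmH2O/min.
× 0.098 J/(L·cmH2O) → 8.398 J/min.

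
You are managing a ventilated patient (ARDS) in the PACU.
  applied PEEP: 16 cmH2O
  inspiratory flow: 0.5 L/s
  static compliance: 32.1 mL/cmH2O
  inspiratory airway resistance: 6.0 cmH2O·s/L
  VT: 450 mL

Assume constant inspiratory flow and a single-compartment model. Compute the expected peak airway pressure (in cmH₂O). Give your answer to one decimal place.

33.0

Equation of motion (constant flow): PIP = Vt/C + R·V̇ + PEEP.
PIP = 450/32.1 + 6.0×0.5 + 16 = 14.019 + 3.0 + 16 = 33.019 cmH2O.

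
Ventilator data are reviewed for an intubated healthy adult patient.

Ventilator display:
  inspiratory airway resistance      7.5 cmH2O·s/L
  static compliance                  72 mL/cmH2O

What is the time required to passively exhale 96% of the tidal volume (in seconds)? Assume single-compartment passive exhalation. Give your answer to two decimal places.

τ = R × C = 7.5 × 72 mL/cmH2O = 7.5 × 0.072 L/cmH2O = 0.54 s.
Exhaled fraction f = 1 − e^(−t/τ) → t = −τ·ln(1 − f) = −0.54·ln(0.04) = 1.738 s.

1.74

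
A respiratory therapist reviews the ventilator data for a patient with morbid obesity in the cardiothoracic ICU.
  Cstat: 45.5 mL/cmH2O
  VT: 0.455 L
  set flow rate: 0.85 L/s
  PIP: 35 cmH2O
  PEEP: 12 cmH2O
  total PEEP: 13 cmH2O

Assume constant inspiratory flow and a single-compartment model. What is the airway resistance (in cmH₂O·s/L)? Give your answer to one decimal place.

Total PEEP = 13 cmH2O (set 12 + intrinsic 1); this is the baseline alveolar pressure.
Equation of motion (constant flow): PIP = Vt/C + R·V̇ + PEEP.
R·V̇ = PIP − Vt/C − PEEP = 35 − 455/45.5 − 13 = 35 − 10.0 − 13 = 12.0 cmH2O.
R = 12.0 / 0.85 = 14.118 cmH2O·s/L.

14.1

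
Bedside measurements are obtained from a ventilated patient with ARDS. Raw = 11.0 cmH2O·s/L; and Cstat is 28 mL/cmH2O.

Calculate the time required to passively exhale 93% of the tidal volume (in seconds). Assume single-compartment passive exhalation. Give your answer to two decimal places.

τ = R × C = 11.0 × 28 mL/cmH2O = 11.0 × 0.028 L/cmH2O = 0.308 s.
Exhaled fraction f = 1 − e^(−t/τ) → t = −τ·ln(1 − f) = −0.308·ln(0.07) = 0.8191 s.

0.82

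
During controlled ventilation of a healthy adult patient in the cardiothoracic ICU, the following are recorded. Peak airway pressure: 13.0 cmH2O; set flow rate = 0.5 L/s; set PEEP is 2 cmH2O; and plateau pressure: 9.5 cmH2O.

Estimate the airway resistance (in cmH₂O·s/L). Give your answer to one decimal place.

7.0

Raw = (PIP − Pplat) / flow = (13.0 − 9.5) / 0.5 = 3.5 / 0.5 = 7.0 cmH2O·s/L.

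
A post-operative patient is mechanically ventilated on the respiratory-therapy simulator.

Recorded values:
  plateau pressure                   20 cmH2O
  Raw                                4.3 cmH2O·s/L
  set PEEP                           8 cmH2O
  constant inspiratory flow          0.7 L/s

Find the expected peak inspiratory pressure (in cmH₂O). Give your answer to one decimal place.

23.0

PIP = Pplat + Raw × flow = 20 + 4.3 × 0.7 = 20 + 3.01 = 23.01 cmH2O.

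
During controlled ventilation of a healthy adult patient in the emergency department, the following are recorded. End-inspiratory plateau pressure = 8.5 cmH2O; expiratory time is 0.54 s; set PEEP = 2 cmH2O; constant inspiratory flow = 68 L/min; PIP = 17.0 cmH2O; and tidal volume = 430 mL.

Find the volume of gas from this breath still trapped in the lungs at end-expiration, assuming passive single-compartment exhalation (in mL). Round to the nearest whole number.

Flow: 68 L/min ÷ 60 = 1.1333 L/s.
R = (PIP − Pplat)/V̇ = (17.0 − 8.5) / 1.1333 = 8.5/1.1333 = 7.5 cmH2O·s/L.
C = Vt/(Pplat − PEEP) = 430.0 / (8.5 − 2) = 430.0/6.5 = 66.154 mL/cmH2O.
τ = R × C = 7.5 × 0.06615 L/cmH2O = 0.4961 s.
Fraction remaining = e^(−Te/τ) = e^(−0.54/0.4961) = 0.3367.
Trapped volume = 430.0 × 0.3367 = 144.78 mL.

145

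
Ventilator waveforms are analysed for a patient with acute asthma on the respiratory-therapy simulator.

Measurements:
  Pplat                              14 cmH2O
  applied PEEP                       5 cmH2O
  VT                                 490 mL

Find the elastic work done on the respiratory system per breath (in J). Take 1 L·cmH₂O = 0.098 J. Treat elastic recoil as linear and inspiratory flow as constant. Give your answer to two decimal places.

0.22

Elastic work ≈ ½ × (Pplat − PEEP) × Vt = 0.5 × (14 − 5) × 0.490 L = 0.5 × 9.0 × 0.490 = 2.205 L·cmH2O.
× 0.098 J/(L·cmH2O) → 0.2161 J.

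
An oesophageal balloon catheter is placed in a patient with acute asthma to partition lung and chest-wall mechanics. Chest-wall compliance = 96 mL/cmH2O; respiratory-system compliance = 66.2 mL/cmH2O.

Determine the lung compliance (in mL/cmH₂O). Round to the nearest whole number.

1/CL = 1/Crs − 1/Ccw.
1/CL = 1/66.2 − 1/96 = 0.004689.
CL = 213.27 mL/cmH2O.

213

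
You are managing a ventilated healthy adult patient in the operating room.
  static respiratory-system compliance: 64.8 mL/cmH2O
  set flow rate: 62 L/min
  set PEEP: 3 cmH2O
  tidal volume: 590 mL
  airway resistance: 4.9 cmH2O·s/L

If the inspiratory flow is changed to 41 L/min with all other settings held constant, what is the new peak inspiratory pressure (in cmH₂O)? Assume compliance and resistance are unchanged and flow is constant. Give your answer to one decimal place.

Flow: 62 L/min ÷ 60 = 1.0333 L/s.
New flow: 41 L/min ÷ 60 = 0.6833 L/s.
PIP = Vt/C + R·V̇ + PEEP (constant-flow equation of motion).
Only the resistive term changes: ΔPIP = R × ΔV̇ = 4.9 × (0.6833 − 1.0333) = 4.9 × -0.35 = -1.715 cmH2O.
Original PIP = 590/64.8 + 4.9×1.0333 + 3 = 17.168 cmH2O; new PIP = 17.168 + (-1.715) = 15.453 cmH2O.

15.5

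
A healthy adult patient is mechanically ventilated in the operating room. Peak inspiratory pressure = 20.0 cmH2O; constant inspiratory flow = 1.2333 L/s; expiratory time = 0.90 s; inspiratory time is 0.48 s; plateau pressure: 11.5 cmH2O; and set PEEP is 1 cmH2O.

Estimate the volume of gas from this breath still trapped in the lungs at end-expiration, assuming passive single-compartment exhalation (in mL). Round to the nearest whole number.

58

Vt = flow × Ti = 1.2333 L/s × 0.48 s × 1000 mL/L = 591.98 mL.
R = (PIP − Pplat)/V̇ = (20.0 − 11.5) / 1.2333 = 8.5/1.2333 = 6.892 cmH2O·s/L.
C = Vt/(Pplat − PEEP) = 591.98 / (11.5 − 1) = 591.98/10.5 = 56.379 mL/cmH2O.
τ = R × C = 6.892 × 0.05638 L/cmH2O = 0.3886 s.
Fraction remaining = e^(−Te/τ) = e^(−0.90/0.3886) = 0.09867.
Trapped volume = 591.98 × 0.09867 = 58.411 mL.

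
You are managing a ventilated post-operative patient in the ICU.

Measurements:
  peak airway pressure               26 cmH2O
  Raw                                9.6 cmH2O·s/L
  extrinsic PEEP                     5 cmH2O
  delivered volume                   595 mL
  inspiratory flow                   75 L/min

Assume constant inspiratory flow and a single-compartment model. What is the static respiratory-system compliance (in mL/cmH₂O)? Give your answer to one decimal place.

Flow: 75 L/min ÷ 60 = 1.25 L/s.
Equation of motion (constant flow): PIP = Vt/C + R·V̇ + PEEP.
Vt/C = PIP − R·V̇ − PEEP = 26 − 9.6×1.25 − 5 = 26 − 12.0 − 5 = 9.0 cmH2O.
C = Vt / 9.0 = 595 / 9.0 = 66.111 mL/cmH2O.

66.1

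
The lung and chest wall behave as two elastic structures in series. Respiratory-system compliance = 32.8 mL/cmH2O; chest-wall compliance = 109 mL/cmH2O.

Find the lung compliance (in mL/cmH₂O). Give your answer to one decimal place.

1/CL = 1/Crs − 1/Ccw.
1/CL = 1/32.8 − 1/109 = 0.02131.
CL = 46.926 mL/cmH2O.

46.9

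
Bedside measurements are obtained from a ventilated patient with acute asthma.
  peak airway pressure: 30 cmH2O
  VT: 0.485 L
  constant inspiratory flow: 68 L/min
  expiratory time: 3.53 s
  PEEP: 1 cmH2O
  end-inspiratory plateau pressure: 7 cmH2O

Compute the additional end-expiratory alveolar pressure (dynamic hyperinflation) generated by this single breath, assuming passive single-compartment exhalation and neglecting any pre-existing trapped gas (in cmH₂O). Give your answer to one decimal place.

Flow: 68 L/min ÷ 60 = 1.1333 L/s.
R = (PIP − Pplat)/V̇ = (30 − 7) / 1.1333 = 23.0/1.1333 = 20.295 cmH2O·s/L.
C = Vt/(Pplat − PEEP) = 485.0 / (7 − 1) = 485.0/6.0 = 80.833 mL/cmH2O.
τ = R × C = 20.295 × 0.08083 L/cmH2O = 1.64 s.
Fraction remaining = e^(−Te/τ) = e^(−3.53/1.64) = 0.1162; trapped volume = 485.0 × 0.1162 = 56.357 mL.
Additional alveolar pressure from trapping ≈ V_trapped / C = 56.357 / 80.833 = 0.6972 cmH2O.

0.7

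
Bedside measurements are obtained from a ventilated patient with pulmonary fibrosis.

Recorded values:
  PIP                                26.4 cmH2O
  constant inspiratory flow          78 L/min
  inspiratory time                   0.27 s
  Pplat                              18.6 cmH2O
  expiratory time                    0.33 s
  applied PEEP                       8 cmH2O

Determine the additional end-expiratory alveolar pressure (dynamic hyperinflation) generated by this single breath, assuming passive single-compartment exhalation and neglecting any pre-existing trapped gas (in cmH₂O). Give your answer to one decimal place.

2.0

Flow: 78 L/min ÷ 60 = 1.3 L/s.
Vt = flow × Ti = 1.3 L/s × 0.27 s × 1000 mL/L = 351.0 mL.
R = (PIP − Pplat)/V̇ = (26.4 − 18.6) / 1.3 = 7.8/1.3 = 6.0 cmH2O·s/L.
C = Vt/(Pplat − PEEP) = 351.0 / (18.6 − 8) = 351.0/10.6 = 33.113 mL/cmH2O.
τ = R × C = 6.0 × 0.03311 L/cmH2O = 0.1987 s.
Fraction remaining = e^(−Te/τ) = e^(−0.33/0.1987) = 0.19; trapped volume = 351.0 × 0.19 = 66.69 mL.
Additional alveolar pressure from trapping ≈ V_trapped / C = 66.69 / 33.113 = 2.014 cmH2O.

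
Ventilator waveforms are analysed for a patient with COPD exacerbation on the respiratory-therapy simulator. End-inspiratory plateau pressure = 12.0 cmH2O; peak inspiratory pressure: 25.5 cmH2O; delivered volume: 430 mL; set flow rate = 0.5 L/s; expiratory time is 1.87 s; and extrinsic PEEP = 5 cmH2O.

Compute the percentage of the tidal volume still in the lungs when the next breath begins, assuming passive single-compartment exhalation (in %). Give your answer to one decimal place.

R = (PIP − Pplat)/V̇ = (25.5 − 12.0) / 0.5 = 13.5/0.5 = 27.0 cmH2O·s/L.
C = Vt/(Pplat − PEEP) = 430.0 / (12.0 − 5) = 430.0/7.0 = 61.429 mL/cmH2O.
τ = R × C = 27.0 × 0.06143 L/cmH2O = 1.659 s.
Fraction remaining at end-expiration = e^(−Te/τ) = e^(−1.87/1.659) = 0.3239 → 32.39%.

32.4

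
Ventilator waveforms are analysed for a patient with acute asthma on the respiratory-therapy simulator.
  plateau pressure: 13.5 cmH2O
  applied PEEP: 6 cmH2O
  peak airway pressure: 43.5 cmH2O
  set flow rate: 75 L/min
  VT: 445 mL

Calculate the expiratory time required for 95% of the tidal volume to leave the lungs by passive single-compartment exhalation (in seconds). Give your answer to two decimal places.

4.27

Flow: 75 L/min ÷ 60 = 1.25 L/s.
R = (PIP − Pplat)/V̇ = (43.5 − 13.5) / 1.25 = 30.0/1.25 = 24.0 cmH2O·s/L.
C = Vt/(Pplat − PEEP) = 445.0 / (13.5 − 6) = 445.0/7.5 = 59.333 mL/cmH2O.
τ = R × C = 24.0 × 0.05933 L/cmH2O = 1.424 s.
t = −τ·ln(1 − 0.95) = −1.424·ln(0.05) = 4.266 s.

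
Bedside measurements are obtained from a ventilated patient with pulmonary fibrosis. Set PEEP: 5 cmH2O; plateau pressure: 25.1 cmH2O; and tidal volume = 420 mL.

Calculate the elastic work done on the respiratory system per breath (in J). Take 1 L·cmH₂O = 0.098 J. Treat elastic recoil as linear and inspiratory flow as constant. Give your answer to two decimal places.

Elastic work ≈ ½ × (Pplat − PEEP) × Vt = 0.5 × (25.1 − 5) × 0.420 L = 0.5 × 20.1 × 0.420 = 4.221 L·cmH2O.
× 0.098 J/(L·cmH2O) → 0.4137 J.

0.41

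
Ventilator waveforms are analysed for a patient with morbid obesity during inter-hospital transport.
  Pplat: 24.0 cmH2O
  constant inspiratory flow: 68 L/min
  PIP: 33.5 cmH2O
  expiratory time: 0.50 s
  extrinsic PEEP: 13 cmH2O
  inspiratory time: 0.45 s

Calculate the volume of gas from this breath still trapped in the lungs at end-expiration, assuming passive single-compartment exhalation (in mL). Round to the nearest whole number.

Flow: 68 L/min ÷ 60 = 1.1333 L/s.
Vt = flow × Ti = 1.1333 L/s × 0.45 s × 1000 mL/L = 509.99 mL.
R = (PIP − Pplat)/V̇ = (33.5 − 24.0) / 1.1333 = 9.5/1.1333 = 8.383 cmH2O·s/L.
C = Vt/(Pplat − PEEP) = 509.99 / (24.0 − 13) = 509.99/11.0 = 46.363 mL/cmH2O.
τ = R × C = 8.383 × 0.04636 L/cmH2O = 0.3886 s.
Fraction remaining = e^(−Te/τ) = e^(−0.50/0.3886) = 0.2762.
Trapped volume = 509.99 × 0.2762 = 140.86 mL.

141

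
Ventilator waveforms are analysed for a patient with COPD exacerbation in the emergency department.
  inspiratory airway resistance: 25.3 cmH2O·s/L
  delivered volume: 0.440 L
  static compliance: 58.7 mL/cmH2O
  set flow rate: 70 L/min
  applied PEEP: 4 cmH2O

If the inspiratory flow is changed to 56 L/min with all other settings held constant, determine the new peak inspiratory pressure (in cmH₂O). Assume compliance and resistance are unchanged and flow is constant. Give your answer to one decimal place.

35.1

Flow: 70 L/min ÷ 60 = 1.1667 L/s.
New flow: 56 L/min ÷ 60 = 0.9333 L/s.
PIP = Vt/C + R·V̇ + PEEP (constant-flow equation of motion).
Only the resistive term changes: ΔPIP = R × ΔV̇ = 25.3 × (0.9333 − 1.1667) = 25.3 × -0.2334 = -5.905 cmH2O.
Original PIP = 440/58.7 + 25.3×1.1667 + 4 = 41.013 cmH2O; new PIP = 41.013 + (-5.905) = 35.108 cmH2O.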